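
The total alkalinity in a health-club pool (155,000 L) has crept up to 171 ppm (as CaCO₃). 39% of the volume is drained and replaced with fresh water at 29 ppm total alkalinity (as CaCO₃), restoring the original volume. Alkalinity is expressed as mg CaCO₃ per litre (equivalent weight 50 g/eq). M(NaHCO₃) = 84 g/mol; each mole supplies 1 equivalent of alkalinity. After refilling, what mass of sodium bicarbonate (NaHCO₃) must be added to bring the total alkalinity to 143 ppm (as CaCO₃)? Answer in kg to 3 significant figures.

After draining 39% and refilling: 171 × 0.61 + 29 × 0.39 = 115.62 ppm.
Deficit to target: 143 − 115.62 = 27.38 mg/L.
As CaCO₃: 27.38 mg/L × 155,000 L = 4244 g; ÷ 50 g/eq ÷ 1 = 84.88 mol NaHCO₃.
Mass: 84.88 × 84 = 7130 g.

7.13 kg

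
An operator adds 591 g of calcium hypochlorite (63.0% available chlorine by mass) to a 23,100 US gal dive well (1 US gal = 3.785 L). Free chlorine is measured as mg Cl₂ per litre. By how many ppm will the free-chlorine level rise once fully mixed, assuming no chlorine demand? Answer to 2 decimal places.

Volume: 23,100 US gal × 3.785 L/gal = 87,434 L.
Available chlorine delivered: 591 g × 0.63 = 372.3 g as Cl₂.
Concentration rise: 372.3 g / 87,434 L = 4.258 mg/L = 4.26 ppm.

4.26 ppm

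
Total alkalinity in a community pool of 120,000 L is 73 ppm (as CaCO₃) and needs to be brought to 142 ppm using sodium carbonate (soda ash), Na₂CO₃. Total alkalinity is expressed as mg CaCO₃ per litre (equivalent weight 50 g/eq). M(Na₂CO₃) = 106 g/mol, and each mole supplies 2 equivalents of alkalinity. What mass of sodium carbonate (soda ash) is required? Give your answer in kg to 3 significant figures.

8.78 kg

Alkalinity to add: (142 − 73) = 69 mg/L as CaCO₃ × 120,000 L = 8280 g as CaCO₃.
Equivalents: 8280 g ÷ 50 g/eq = 165.6 eq.
Each mole of Na₂CO₃ supplies 2 eq, so 165.6 / 2 = 82.8 mol.
Mass: 82.8 mol × 106 g/mol = 8777 g.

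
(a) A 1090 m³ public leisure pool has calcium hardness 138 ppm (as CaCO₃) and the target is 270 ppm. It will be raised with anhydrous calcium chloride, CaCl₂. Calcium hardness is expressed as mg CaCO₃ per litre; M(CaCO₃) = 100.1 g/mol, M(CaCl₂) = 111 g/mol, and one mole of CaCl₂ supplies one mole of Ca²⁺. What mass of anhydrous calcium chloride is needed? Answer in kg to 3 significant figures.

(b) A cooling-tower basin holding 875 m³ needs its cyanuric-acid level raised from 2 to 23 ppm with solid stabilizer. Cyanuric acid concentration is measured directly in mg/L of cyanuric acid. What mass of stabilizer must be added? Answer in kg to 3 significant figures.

(a) Volume: 1090 m³ = 1,090,000 L.
(a) Hardness to add: (270 − 138) = 132 mg/L as CaCO₃ × 1,090,000 L = 143,900 g as CaCO₃.
(a) Moles of Ca²⁺ (1 mol Ca²⁺ ≡ 1 mol CaCO₃): 143,900 / 100.1 g/mol = 1437 mol.
(a) Mass of CaCl₂: 1437 × 111 = 159,500 g.

(b) Volume: 875 m³ = 875,000 L.
(b) CYA to add: (23 − 2) = 21 mg/L × 875,000 L = 18,380 g cyanuric acid.

(a) 160 kg; (b) 18.4 kg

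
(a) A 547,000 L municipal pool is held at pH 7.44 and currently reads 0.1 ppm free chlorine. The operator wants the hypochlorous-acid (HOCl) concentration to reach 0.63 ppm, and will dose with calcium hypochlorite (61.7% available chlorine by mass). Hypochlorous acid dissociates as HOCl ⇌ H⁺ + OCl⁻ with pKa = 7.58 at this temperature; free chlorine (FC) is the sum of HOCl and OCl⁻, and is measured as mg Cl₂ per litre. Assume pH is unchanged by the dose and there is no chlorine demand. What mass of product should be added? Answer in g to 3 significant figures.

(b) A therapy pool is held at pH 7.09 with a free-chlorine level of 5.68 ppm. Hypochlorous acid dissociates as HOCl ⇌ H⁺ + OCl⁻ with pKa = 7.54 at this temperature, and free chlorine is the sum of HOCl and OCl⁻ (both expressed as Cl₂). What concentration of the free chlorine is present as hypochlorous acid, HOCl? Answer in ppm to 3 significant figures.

(a) 874 g; (b) 4.19 ppm

(a) [OCl⁻]/[HOCl] = 10^(pH − pKa) = 10^(7.44 − 7.58) = 0.7244; fraction as HOCl = 1/(1 + 0.7244) = 0.5799.
(a) Free chlorine required for 0.63 ppm HOCl: 0.63 / 0.5799 = 1.086 ppm.
(a) FC to add: 1.086 − 0.1 = 0.9864 mg/L as Cl₂.
(a) Cl₂ equivalent: 0.9864 mg/L × 547,000 L = 539.6 g.
(a) Product at 61.7% available Cl: 539.6 / 0.617 = 874.5 g.

(b) [OCl⁻]/[HOCl] = 10^(pH − pKa) = 10^(7.09 − 7.54) = 10^-0.45 = 0.3548.
(b) Fraction as HOCl = 1 / (1 + 0.3548) = 0.7381.
(b) HOCl = 0.7381 × 5.68 ppm = 4.192 ppm.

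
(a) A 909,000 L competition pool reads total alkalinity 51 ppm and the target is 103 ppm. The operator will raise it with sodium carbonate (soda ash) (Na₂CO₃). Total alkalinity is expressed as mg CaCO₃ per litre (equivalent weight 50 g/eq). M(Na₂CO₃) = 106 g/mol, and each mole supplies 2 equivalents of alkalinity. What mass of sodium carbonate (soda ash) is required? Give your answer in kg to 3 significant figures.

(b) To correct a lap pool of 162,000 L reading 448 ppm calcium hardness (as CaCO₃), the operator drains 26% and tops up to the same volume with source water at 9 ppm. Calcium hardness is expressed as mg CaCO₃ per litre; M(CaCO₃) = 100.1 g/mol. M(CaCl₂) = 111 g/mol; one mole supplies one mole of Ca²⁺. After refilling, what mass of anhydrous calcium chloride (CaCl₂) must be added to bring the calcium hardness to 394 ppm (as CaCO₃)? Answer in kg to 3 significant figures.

(a) 50.1 kg; (b) 10.8 kg

(a) Alkalinity to add: (103 − 51) = 52 mg/L as CaCO₃ × 909,000 L = 47,270 g as CaCO₃.
(a) Equivalents: 47,270 g ÷ 50 g/eq = 945.4 eq.
(a) Each mole of Na₂CO₃ supplies 2 eq, so 945.4 / 2 = 472.7 mol.
(a) Mass: 472.7 mol × 106 g/mol = 50,100 g.

(b) After draining 26% and refilling: 448 × 0.74 + 9 × 0.26 = 333.86 ppm.
(b) Deficit to target: 394 − 333.86 = 60.14 mg/L.
(b) As CaCO₃: 60.14 mg/L × 162,000 L = 9743 g; ÷ 100.1 = 97.33 mol Ca²⁺.
(b) Mass: 97.33 × 111 = 10,800 g.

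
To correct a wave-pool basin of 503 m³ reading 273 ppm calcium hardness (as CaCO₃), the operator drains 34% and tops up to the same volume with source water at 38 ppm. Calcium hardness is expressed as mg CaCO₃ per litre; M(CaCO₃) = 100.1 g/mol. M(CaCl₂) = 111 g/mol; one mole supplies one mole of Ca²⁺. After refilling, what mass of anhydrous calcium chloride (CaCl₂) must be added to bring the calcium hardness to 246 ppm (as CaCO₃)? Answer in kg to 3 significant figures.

29.5 kg

Volume: 503 m³ = 503,000 L.
After draining 34% and refilling: 273 × 0.66 + 38 × 0.34 = 193.1 ppm.
Deficit to target: 246 − 193.1 = 52.9 mg/L.
As CaCO₃: 52.9 mg/L × 503,000 L = 26,610 g; ÷ 100.1 = 265.8 mol Ca²⁺.
Mass: 265.8 × 111 = 29,510 g.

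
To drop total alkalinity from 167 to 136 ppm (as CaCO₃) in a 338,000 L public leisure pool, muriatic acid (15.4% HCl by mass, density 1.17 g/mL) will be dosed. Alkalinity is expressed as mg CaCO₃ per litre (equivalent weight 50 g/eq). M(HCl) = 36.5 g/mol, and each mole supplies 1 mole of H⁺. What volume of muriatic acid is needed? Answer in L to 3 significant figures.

Alkalinity to neutralize: (167 − 136) = 31 mg/L as CaCO₃ × 338,000 L = 10,480 g as CaCO₃.
Equivalents of H⁺ required: 10,480 ÷ 50 g/eq = 209.6 eq = 209.6 mol HCl.
Mass of HCl: 209.6 × 36.5 = 7649 g.
Mass of 15.4% solution: 7649 / 0.154 = 49,670 g.
Volume: 49,670 g ÷ 1.17 g/mL = 42,450 mL.

42.5 L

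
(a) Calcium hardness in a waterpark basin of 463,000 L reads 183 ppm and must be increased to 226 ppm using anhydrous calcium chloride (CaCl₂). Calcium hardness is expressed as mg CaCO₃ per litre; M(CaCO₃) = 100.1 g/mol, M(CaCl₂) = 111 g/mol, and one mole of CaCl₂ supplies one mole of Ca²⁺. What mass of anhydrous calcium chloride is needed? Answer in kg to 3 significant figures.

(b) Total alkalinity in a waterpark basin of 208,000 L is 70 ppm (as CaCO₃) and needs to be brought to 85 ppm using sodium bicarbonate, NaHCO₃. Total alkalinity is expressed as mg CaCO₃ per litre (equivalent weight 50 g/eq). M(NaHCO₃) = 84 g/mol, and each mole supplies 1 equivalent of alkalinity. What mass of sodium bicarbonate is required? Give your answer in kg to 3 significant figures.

(a) 22.1 kg; (b) 5.24 kg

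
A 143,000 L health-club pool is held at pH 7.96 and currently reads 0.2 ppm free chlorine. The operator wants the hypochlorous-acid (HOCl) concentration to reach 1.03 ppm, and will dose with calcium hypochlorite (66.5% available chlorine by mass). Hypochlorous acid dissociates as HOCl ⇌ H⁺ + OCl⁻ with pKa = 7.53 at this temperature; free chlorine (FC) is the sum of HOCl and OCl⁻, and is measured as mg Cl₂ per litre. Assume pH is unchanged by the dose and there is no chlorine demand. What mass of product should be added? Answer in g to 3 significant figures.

[OCl⁻]/[HOCl] = 10^(pH − pKa) = 10^(7.96 − 7.53) = 2.692; fraction as HOCl = 1/(1 + 2.692) = 0.2709.
Free chlorine required for 1.03 ppm HOCl: 1.03 / 0.2709 = 3.802 ppm.
FC to add: 3.802 − 0.2 = 3.602 mg/L as Cl₂.
Cl₂ equivalent: 3.602 mg/L × 143,000 L = 515.1 g.
Product at 66.5% available Cl: 515.1 / 0.665 = 774.6 g.

775 g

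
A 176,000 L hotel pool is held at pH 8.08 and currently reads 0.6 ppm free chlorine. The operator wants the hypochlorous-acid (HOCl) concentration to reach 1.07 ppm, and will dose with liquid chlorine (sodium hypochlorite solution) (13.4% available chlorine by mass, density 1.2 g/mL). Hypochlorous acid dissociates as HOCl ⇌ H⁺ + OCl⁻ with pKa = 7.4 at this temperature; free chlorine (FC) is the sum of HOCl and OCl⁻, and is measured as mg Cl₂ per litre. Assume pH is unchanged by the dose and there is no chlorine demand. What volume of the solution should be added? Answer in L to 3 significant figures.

[OCl⁻]/[HOCl] = 10^(pH − pKa) = 10^(8.08 − 7.4) = 4.786; fraction as HOCl = 1/(1 + 4.786) = 0.1728.
Free chlorine required for 1.07 ppm HOCl: 1.07 / 0.1728 = 6.191 ppm.
FC to add: 6.191 − 0.6 = 5.591 mg/L as Cl₂.
Cl₂ equivalent: 5.591 mg/L × 176,000 L = 984.1 g.
Product at 13.4% available Cl: 984.1 / 0.134 = 7344 g.
Volume: 7344 g ÷ 1.2 g/mL = 6120 mL.

6.12 L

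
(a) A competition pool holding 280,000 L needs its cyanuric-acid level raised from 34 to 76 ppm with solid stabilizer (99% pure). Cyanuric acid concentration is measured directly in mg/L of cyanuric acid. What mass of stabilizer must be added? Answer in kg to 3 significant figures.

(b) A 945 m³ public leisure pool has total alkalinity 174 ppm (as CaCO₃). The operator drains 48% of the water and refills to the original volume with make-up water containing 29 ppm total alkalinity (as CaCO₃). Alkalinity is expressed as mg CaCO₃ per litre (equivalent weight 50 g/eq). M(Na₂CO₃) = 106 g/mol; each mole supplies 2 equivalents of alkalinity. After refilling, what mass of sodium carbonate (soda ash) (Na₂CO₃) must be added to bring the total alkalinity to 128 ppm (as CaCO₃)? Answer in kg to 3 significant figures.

(a) CYA to add: (76 − 34) = 42 mg/L × 280,000 L = 11,760 g cyanuric acid.
(a) At 99% purity: 11,760 / 0.99 = 11,880 g product.

(b) Volume: 945 m³ = 945,000 L.
(b) After draining 48% and refilling: 174 × 0.52 + 29 × 0.48 = 104.4 ppm.
(b) Deficit to target: 128 − 104.4 = 23.6 mg/L.
(b) As CaCO₃: 23.6 mg/L × 945,000 L = 22,300 g; ÷ 50 g/eq ÷ 2 = 223 mol Na₂CO₃.
(b) Mass: 223 × 106 = 23,640 g.

(a) 11.9 kg; (b) 23.6 kg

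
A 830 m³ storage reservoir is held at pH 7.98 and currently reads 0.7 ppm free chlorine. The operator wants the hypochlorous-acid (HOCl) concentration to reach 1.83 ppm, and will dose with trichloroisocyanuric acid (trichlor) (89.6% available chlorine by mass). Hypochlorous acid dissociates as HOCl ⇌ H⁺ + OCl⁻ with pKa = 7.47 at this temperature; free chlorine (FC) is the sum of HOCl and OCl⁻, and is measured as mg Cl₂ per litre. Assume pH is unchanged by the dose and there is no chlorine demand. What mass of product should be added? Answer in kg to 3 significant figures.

6.53 kg

Volume: 830 m³ = 830,000 L.
[OCl⁻]/[HOCl] = 10^(pH − pKa) = 10^(7.98 − 7.47) = 3.236; fraction as HOCl = 1/(1 + 3.236) = 0.2361.
Free chlorine required for 1.83 ppm HOCl: 1.83 / 0.2361 = 7.752 ppm.
FC to add: 7.752 − 0.7 = 7.052 mg/L as Cl₂.
Cl₂ equivalent: 7.052 mg/L × 830,000 L = 5853 g.
Product at 89.6% available Cl: 5853 / 0.896 = 6532 g.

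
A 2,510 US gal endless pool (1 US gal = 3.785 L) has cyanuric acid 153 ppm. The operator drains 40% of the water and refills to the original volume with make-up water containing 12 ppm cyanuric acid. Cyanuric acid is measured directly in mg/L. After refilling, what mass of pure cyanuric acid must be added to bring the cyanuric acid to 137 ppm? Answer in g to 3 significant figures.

Volume: 2,510 US gal × 3.785 L/gal = 9,500 L.
After draining 40% and refilling: 153 × 0.60 + 12 × 0.40 = 96.6 ppm.
Deficit to target: 137 − 96.6 = 40.4 mg/L.
Mass: 40.4 mg/L × 9,500 L = 383.8 g cyanuric acid.

384 g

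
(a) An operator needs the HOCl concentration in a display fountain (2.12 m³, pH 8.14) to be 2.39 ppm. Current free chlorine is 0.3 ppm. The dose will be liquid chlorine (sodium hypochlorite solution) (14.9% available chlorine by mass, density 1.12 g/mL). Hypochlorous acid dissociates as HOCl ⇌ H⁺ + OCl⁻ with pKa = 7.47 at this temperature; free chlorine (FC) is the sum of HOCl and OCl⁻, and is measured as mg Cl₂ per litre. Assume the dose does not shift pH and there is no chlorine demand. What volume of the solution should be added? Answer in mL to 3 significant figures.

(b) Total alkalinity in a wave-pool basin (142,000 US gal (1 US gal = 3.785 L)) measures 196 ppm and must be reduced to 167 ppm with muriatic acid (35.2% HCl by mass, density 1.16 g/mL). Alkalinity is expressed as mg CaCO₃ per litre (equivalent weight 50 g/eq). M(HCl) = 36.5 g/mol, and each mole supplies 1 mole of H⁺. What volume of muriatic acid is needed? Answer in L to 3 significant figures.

(a) 169 mL; (b) 27.9 L

(a) Volume: 2.12 m³ = 2,120 L.
(a) [OCl⁻]/[HOCl] = 10^(pH − pKa) = 10^(8.14 − 7.47) = 4.677; fraction as HOCl = 1/(1 + 4.677) = 0.1761.
(a) Free chlorine required for 2.39 ppm HOCl: 2.39 / 0.1761 = 13.57 ppm.
(a) FC to add: 13.57 − 0.3 = 13.27 mg/L as Cl₂.
(a) Cl₂ equivalent: 13.27 mg/L × 2,120 L = 28.13 g.
(a) Product at 14.9% available Cl: 28.13 / 0.149 = 188.8 g.
(a) Volume: 188.8 g ÷ 1.12 g/mL = 168.6 mL.

(b) Volume: 142,000 US gal × 3.785 L/gal = 537,470 L.
(b) Alkalinity to neutralize: (196 − 167) = 29 mg/L as CaCO₃ × 537,470 L = 15,590 g as CaCO₃.
(b) Equivalents of H⁺ required: 15,590 ÷ 50 g/eq = 311.7 eq = 311.7 mol HCl.
(b) Mass of HCl: 311.7 × 36.5 = 11,380 g.
(b) Mass of 35.2% solution: 11,380 / 0.352 = 32,320 g.
(b) Volume: 32,320 g ÷ 1.16 g/mL = 27,870 mL.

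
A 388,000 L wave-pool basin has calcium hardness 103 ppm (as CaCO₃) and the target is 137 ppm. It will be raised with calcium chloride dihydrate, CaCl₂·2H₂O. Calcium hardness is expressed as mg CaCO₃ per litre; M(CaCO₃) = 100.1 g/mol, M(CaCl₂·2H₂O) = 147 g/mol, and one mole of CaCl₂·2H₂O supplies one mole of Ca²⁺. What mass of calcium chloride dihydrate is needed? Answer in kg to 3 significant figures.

19.4 kg

Hardness to add: (137 − 103) = 34 mg/L as CaCO₃ × 388,000 L = 13,190 g as CaCO₃.
Moles of Ca²⁺ (1 mol Ca²⁺ ≡ 1 mol CaCO₃): 13,190 / 100.1 g/mol = 131.8 mol.
Mass of CaCl₂·2H₂O: 131.8 × 147 = 19,370 g.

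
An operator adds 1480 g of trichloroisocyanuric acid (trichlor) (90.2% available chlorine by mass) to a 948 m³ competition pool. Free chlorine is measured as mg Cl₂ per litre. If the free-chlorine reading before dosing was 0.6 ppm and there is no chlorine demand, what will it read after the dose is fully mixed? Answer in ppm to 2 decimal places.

2.01 ppm

Volume: 948 m³ = 948,000 L.
Available chlorine delivered: 1480 g × 0.902 = 1335 g as Cl₂.
Concentration rise: 1335 g / 948,000 L = 1.408 mg/L = 1.41 ppm.
Final FC: 0.6 + 1.41 = 2.01 ppm.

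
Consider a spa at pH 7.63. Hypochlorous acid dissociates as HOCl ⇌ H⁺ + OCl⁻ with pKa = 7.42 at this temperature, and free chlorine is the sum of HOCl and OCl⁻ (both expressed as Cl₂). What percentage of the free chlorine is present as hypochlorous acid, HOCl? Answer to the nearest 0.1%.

[OCl⁻]/[HOCl] = 10^(pH − pKa) = 10^(7.63 − 7.42) = 10^0.21 = 1.622.
Fraction as HOCl = 1 / (1 + 1.622) = 0.3814.

38.1%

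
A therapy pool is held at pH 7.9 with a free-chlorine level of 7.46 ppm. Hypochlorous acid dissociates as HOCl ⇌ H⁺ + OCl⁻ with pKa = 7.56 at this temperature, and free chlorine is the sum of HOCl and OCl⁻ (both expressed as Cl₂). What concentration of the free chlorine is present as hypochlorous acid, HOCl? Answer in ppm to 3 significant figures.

2.34 ppm

[OCl⁻]/[HOCl] = 10^(pH − pKa) = 10^(7.9 − 7.56) = 10^0.34 = 2.188.
Fraction as HOCl = 1 / (1 + 2.188) = 0.3137.
HOCl = 0.3137 × 7.46 ppm = 2.34 ppm.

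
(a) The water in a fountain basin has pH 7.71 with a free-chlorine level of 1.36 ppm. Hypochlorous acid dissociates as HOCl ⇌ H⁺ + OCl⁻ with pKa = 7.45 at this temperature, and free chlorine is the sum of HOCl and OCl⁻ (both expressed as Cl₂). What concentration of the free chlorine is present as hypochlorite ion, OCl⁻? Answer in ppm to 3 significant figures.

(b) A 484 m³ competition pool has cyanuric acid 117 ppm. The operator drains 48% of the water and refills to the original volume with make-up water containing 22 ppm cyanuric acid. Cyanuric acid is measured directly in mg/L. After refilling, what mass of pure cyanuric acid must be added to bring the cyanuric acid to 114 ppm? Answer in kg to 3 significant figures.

(a) 0.878 ppm; (b) 20.6 kg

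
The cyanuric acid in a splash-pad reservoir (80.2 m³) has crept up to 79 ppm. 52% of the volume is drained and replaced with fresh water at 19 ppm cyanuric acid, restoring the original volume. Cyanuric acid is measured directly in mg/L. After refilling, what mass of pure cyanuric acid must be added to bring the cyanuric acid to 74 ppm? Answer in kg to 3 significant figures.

Volume: 80.2 m³ = 80,200 L.
After draining 52% and refilling: 79 × 0.48 + 19 × 0.52 = 47.8 ppm.
Deficit to target: 74 − 47.8 = 26.2 mg/L.
Mass: 26.2 mg/L × 80,200 L = 2101 g cyanuric acid.

2.10 kg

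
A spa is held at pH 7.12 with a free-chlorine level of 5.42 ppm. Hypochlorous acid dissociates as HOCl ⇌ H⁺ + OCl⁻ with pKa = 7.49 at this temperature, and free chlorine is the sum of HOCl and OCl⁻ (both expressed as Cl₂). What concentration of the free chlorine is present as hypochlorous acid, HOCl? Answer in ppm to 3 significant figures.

[OCl⁻]/[HOCl] = 10^(pH − pKa) = 10^(7.12 − 7.49) = 10^-0.37 = 0.4266.
Fraction as HOCl = 1 / (1 + 0.4266) = 0.701.
HOCl = 0.701 × 5.42 ppm = 3.799 ppm.

3.80 ppm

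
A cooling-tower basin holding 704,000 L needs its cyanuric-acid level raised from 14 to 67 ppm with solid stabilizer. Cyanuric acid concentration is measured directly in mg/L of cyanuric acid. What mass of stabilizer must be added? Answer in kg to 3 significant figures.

CYA to add: (67 − 14) = 53 mg/L × 704,000 L = 37,310 g cyanuric acid.

37.3 kg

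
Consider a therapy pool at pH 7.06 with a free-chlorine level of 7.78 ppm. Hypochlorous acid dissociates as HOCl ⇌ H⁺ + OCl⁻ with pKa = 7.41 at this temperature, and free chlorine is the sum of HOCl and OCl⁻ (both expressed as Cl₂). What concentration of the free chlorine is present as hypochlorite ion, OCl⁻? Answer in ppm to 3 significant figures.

2.40 ppm

[OCl⁻]/[HOCl] = 10^(pH − pKa) = 10^(7.06 − 7.41) = 10^-0.35 = 0.4467.
Fraction as HOCl = 1 / (1 + 0.4467) = 0.6912.
OCl⁻ = (1 − 0.6912) × 7.78 ppm = 2.402 ppm.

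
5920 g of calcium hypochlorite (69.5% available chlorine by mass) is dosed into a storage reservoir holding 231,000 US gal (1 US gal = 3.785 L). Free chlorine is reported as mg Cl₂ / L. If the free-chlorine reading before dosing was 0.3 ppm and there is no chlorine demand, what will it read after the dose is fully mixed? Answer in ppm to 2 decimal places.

5.01 ppm

Volume: 231,000 US gal × 3.785 L/gal = 874,335 L.
Available chlorine delivered: 5920 g × 0.695 = 4114 g as Cl₂.
Concentration rise: 4114 g / 874,335 L = 4.706 mg/L = 4.71 ppm.
Final FC: 0.3 + 4.71 = 5.01 ppm.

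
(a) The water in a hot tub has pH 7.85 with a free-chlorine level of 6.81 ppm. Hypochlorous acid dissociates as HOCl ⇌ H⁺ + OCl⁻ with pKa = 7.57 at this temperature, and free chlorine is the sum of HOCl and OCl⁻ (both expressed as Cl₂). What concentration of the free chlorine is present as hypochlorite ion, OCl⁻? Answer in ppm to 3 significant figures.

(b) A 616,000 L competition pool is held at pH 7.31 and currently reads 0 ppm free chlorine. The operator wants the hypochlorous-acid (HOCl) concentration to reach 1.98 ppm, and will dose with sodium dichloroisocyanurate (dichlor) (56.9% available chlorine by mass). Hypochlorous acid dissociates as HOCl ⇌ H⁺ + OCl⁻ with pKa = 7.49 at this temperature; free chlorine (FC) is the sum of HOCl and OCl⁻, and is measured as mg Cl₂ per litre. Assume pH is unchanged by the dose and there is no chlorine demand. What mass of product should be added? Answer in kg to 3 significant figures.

(a) [OCl⁻]/[HOCl] = 10^(pH − pKa) = 10^(7.85 − 7.57) = 10^0.28 = 1.905.
(a) Fraction as HOCl = 1 / (1 + 1.905) = 0.3442.
(a) OCl⁻ = (1 − 0.3442) × 6.81 ppm = 4.466 ppm.

(b) [OCl⁻]/[HOCl] = 10^(pH − pKa) = 10^(7.31 − 7.49) = 0.6607; fraction as HOCl = 1/(1 + 0.6607) = 0.6022.
(b) Free chlorine required for 1.98 ppm HOCl: 1.98 / 0.6022 = 3.288 ppm.
(b) FC to add: 3.288 − 0 = 3.288 mg/L as Cl₂.
(b) Cl₂ equivalent: 3.288 mg/L × 616,000 L = 2026 g.
(b) Product at 56.9% available Cl: 2026 / 0.569 = 3560 g.

(a) 4.47 ppm; (b) 3.56 kg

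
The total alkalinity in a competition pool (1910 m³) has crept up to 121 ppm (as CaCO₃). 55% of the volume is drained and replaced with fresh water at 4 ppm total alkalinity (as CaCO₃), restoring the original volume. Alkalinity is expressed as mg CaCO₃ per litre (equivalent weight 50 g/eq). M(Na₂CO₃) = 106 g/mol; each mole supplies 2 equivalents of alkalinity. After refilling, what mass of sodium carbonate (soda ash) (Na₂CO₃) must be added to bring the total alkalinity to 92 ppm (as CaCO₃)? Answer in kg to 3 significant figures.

Volume: 1910 m³ = 1,910,000 L.
After draining 55% and refilling: 121 × 0.45 + 4 × 0.55 = 56.65 ppm.
Deficit to target: 92 − 56.65 = 35.35 mg/L.
As CaCO₃: 35.35 mg/L × 1,910,000 L = 67,520 g; ÷ 50 g/eq ÷ 2 = 675.2 mol Na₂CO₃.
Mass: 675.2 × 106 = 71,570 g.

71.6 kg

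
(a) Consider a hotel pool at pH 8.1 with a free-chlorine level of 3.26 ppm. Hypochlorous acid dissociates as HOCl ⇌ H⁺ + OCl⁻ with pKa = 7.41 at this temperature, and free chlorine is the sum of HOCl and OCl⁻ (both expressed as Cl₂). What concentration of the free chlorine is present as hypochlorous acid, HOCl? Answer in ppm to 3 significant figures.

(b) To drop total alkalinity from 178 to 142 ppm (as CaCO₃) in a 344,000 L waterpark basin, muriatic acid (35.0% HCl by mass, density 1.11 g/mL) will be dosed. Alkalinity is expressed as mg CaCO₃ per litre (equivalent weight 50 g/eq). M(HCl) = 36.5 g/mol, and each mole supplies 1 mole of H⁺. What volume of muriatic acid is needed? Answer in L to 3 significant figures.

(a) 0.553 ppm; (b) 23.3 L

(a) [OCl⁻]/[HOCl] = 10^(pH − pKa) = 10^(8.1 − 7.41) = 10^0.69 = 4.898.
(a) Fraction as HOCl = 1 / (1 + 4.898) = 0.1696.
(a) HOCl = 0.1696 × 3.26 ppm = 0.5527 ppm.

(b) Alkalinity to neutralize: (178 − 142) = 36 mg/L as CaCO₃ × 344,000 L = 12,380 g as CaCO₃.
(b) Equivalents of H⁺ required: 12,380 ÷ 50 g/eq = 247.7 eq = 247.7 mol HCl.
(b) Mass of HCl: 247.7 × 36.5 = 9040 g.
(b) Mass of 35.0% solution: 9040 / 0.35 = 25,830 g.
(b) Volume: 25,830 g ÷ 1.11 g/mL = 23,270 mL.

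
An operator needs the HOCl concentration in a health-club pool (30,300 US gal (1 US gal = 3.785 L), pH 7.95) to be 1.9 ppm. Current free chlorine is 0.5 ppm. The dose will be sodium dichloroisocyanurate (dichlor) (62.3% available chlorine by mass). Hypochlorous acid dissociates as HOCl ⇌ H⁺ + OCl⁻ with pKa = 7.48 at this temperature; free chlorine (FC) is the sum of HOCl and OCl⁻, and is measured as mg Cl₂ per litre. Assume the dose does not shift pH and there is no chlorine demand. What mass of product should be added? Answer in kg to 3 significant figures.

1.29 kg

Volume: 30,300 US gal × 3.785 L/gal = 114,686 L.
[OCl⁻]/[HOCl] = 10^(pH − pKa) = 10^(7.95 − 7.48) = 2.951; fraction as HOCl = 1/(1 + 2.951) = 0.2531.
Free chlorine required for 1.9 ppm HOCl: 1.9 / 0.2531 = 7.507 ppm.
FC to add: 7.507 − 0.5 = 7.007 mg/L as Cl₂.
Cl₂ equivalent: 7.007 mg/L × 114,686 L = 803.6 g.
Product at 62.3% available Cl: 803.6 / 0.623 = 1290 g.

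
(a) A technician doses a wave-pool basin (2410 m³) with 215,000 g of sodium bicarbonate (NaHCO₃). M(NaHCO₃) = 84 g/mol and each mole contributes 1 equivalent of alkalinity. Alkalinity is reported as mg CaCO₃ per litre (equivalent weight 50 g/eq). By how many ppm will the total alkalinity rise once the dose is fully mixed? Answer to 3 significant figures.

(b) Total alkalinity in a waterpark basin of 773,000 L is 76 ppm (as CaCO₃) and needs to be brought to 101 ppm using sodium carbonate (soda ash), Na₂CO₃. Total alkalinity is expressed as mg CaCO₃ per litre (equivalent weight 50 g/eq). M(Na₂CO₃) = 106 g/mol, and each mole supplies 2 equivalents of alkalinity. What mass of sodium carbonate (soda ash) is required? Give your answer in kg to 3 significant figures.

(a) 53.1 ppm; (b) 20.5 kg

(a) Volume: 2410 m³ = 2,410,000 L.
(a) Moles of NaHCO₃: 215,000 g ÷ 84 g/mol = 2560 mol → 2560 eq of alkalinity.
(a) As CaCO₃: 2560 eq × 50 g/eq = 128,000 g.
(a) Rise: 128,000 g / 2,410,000 L × 1000 = 53.1 mg/L.

(b) Alkalinity to add: (101 − 76) = 25 mg/L as CaCO₃ × 773,000 L = 19,320 g as CaCO₃.
(b) Equivalents: 19,320 g ÷ 50 g/eq = 386.5 eq.
(b) Each mole of Na₂CO₃ supplies 2 eq, so 386.5 / 2 = 193.2 mol.
(b) Mass: 193.2 mol × 106 g/mol = 20,480 g.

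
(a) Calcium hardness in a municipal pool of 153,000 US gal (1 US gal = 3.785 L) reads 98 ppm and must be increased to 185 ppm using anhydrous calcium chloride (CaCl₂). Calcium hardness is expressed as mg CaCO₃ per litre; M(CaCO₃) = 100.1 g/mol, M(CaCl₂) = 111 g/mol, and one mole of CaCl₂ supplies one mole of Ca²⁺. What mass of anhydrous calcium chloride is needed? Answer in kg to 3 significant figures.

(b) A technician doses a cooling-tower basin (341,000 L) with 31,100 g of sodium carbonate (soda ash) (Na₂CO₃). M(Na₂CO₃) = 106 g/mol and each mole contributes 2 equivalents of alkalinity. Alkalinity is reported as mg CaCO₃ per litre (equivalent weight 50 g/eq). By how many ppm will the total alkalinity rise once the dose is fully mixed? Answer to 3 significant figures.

(a) 55.9 kg; (b) 86.0 ppm

(a) Volume: 153,000 US gal × 3.785 L/gal = 579,105 L.
(a) Hardness to add: (185 − 98) = 87 mg/L as CaCO₃ × 579,105 L = 50,380 g as CaCO₃.
(a) Moles of Ca²⁺ (1 mol Ca²⁺ ≡ 1 mol CaCO₃): 50,380 / 100.1 g/mol = 503.3 mol.
(a) Mass of CaCl₂: 503.3 × 111 = 55,870 g.

(b) Moles of Na₂CO₃: 31,100 g ÷ 106 g/mol = 293.4 mol → 586.8 eq of alkalinity.
(b) As CaCO₃: 586.8 eq × 50 g/eq = 29,340 g.
(b) Rise: 29,340 g / 341,000 L × 1000 = 86.04 mg/L.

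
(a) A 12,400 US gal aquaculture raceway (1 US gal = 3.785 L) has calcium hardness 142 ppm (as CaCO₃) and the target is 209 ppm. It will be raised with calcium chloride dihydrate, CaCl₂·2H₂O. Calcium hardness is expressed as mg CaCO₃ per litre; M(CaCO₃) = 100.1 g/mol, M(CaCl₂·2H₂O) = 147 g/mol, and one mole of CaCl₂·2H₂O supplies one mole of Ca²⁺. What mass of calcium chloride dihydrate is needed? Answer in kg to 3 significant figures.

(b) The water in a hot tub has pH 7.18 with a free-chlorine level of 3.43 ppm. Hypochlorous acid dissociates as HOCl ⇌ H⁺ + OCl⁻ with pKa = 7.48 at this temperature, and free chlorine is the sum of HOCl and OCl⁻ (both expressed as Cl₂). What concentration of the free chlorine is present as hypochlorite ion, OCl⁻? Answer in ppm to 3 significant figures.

(a) 4.62 kg; (b) 1.15 ppm

(a) Volume: 12,400 US gal × 3.785 L/gal = 46,934 L.
(a) Hardness to add: (209 − 142) = 67 mg/L as CaCO₃ × 46,934 L = 3145 g as CaCO₃.
(a) Moles of Ca²⁺ (1 mol Ca²⁺ ≡ 1 mol CaCO₃): 3145 / 100.1 g/mol = 31.41 mol.
(a) Mass of CaCl₂·2H₂O: 31.41 × 147 = 4618 g.

(b) [OCl⁻]/[HOCl] = 10^(pH − pKa) = 10^(7.18 − 7.48) = 10^-0.30 = 0.5012.
(b) Fraction as HOCl = 1 / (1 + 0.5012) = 0.6661.
(b) OCl⁻ = (1 − 0.6661) × 3.43 ppm = 1.145 ppm.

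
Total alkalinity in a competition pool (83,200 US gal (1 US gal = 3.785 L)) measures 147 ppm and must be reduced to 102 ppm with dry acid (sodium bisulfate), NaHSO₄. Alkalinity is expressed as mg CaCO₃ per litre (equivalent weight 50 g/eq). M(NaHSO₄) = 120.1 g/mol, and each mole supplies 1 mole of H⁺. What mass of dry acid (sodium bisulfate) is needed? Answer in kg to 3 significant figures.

Volume: 83,200 US gal × 3.785 L/gal = 314,912 L.
Alkalinity to neutralize: (147 − 102) = 45 mg/L as CaCO₃ × 314,912 L = 14,170 g as CaCO₃.
Equivalents of H⁺ required: 14,170 ÷ 50 g/eq = 283.4 eq = 283.4 mol NaHSO₄.
Mass of NaHSO₄: 283.4 × 120.1 = 34,040 g.

34.0 kg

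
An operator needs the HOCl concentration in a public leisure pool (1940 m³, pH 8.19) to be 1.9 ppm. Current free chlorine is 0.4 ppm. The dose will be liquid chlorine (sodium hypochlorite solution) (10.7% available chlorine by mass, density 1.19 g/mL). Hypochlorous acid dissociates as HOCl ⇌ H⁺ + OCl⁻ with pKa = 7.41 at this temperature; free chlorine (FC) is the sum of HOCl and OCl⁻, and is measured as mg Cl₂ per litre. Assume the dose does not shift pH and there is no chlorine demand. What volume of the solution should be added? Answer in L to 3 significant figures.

197 L

Volume: 1940 m³ = 1,940,000 L.
[OCl⁻]/[HOCl] = 10^(pH − pKa) = 10^(8.19 − 7.41) = 6.026; fraction as HOCl = 1/(1 + 6.026) = 0.1423.
Free chlorine required for 1.9 ppm HOCl: 1.9 / 0.1423 = 13.35 ppm.
FC to add: 13.35 − 0.4 = 12.95 mg/L as Cl₂.
Cl₂ equivalent: 12.95 mg/L × 1,940,000 L = 25,120 g.
Product at 10.7% available Cl: 25,120 / 0.107 = 234,800 g.
Volume: 234,800 g ÷ 1.19 g/mL = 197,300 mL.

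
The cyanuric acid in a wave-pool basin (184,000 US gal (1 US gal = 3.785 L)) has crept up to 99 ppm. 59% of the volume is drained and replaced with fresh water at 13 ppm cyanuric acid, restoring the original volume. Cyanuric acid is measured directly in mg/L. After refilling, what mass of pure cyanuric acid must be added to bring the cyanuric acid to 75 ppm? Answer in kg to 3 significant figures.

18.6 kg

Volume: 184,000 US gal × 3.785 L/gal = 696,440 L.
After draining 59% and refilling: 99 × 0.41 + 13 × 0.59 = 48.26 ppm.
Deficit to target: 75 − 48.26 = 26.74 mg/L.
Mass: 26.74 mg/L × 696,440 L = 18,620 g cyanuric acid.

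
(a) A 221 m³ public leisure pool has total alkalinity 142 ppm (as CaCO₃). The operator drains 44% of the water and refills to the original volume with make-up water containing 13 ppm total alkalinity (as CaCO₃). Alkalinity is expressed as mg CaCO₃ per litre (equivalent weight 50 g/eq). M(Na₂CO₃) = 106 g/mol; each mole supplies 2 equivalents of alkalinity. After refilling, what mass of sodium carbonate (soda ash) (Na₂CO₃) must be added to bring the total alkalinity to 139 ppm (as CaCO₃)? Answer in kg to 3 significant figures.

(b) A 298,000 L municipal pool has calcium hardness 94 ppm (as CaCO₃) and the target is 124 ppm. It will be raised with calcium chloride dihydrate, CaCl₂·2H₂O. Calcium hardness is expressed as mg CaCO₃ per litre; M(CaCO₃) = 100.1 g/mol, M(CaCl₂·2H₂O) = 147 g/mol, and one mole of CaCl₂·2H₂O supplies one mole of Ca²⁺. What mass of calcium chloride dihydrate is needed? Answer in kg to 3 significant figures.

(a) 12.6 kg; (b) 13.1 kg

(a) Volume: 221 m³ = 221,000 L.
(a) After draining 44% and refilling: 142 × 0.56 + 13 × 0.44 = 85.24 ppm.
(a) Deficit to target: 139 − 85.24 = 53.76 mg/L.
(a) As CaCO₃: 53.76 mg/L × 221,000 L = 11,880 g; ÷ 50 g/eq ÷ 2 = 118.8 mol Na₂CO₃.
(a) Mass: 118.8 × 106 = 12,590 g.

(b) Hardness to add: (124 − 94) = 30 mg/L as CaCO₃ × 298,000 L = 8940 g as CaCO₃.
(b) Moles of Ca²⁺ (1 mol Ca²⁺ ≡ 1 mol CaCO₃): 8940 / 100.1 g/mol = 89.31 mol.
(b) Mass of CaCl₂·2H₂O: 89.31 × 147 = 13,130 g.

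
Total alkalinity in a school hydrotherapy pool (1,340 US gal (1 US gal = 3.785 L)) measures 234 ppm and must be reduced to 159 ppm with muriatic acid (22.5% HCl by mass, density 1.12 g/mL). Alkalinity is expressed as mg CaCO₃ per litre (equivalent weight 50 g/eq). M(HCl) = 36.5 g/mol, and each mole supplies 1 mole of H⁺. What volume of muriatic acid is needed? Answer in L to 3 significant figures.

Volume: 1,340 US gal × 3.785 L/gal = 5,072 L.
Alkalinity to neutralize: (234 − 159) = 75 mg/L as CaCO₃ × 5,072 L = 380.4 g as CaCO₃.
Equivalents of H⁺ required: 380.4 ÷ 50 g/eq = 7.608 eq = 7.608 mol HCl.
Mass of HCl: 7.608 × 36.5 = 277.7 g.
Mass of 22.5% solution: 277.7 / 0.225 = 1234 g.
Volume: 1234 g ÷ 1.12 g/mL = 1102 mL.

1.10 L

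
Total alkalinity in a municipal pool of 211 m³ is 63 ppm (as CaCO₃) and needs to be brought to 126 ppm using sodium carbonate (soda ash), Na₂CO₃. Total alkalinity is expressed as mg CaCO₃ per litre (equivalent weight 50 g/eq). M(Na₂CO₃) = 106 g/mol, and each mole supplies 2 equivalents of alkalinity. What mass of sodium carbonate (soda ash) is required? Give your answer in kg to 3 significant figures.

14.1 kg

Volume: 211 m³ = 211,000 L.
Alkalinity to add: (126 − 63) = 63 mg/L as CaCO₃ × 211,000 L = 13,290 g as CaCO₃.
Equivalents: 13,290 g ÷ 50 g/eq = 265.9 eq.
Each mole of Na₂CO₃ supplies 2 eq, so 265.9 / 2 = 132.9 mol.
Mass: 132.9 mol × 106 g/mol = 14,090 g.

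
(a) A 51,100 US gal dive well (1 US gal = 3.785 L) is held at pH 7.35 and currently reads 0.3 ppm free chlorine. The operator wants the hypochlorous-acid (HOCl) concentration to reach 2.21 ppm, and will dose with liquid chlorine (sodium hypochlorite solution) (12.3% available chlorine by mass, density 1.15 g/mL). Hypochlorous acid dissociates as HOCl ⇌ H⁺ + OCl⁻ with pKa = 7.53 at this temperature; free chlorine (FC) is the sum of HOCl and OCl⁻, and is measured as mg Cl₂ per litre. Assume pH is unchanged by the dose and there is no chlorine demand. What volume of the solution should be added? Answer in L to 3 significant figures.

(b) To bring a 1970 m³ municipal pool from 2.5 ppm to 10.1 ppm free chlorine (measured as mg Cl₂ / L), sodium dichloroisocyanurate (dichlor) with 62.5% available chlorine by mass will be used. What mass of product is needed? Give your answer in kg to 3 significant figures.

(a) Volume: 51,100 US gal × 3.785 L/gal = 193,414 L.
(a) [OCl⁻]/[HOCl] = 10^(pH − pKa) = 10^(7.35 − 7.53) = 0.6607; fraction as HOCl = 1/(1 + 0.6607) = 0.6022.
(a) Free chlorine required for 2.21 ppm HOCl: 2.21 / 0.6022 = 3.67 ppm.
(a) FC to add: 3.67 − 0.3 = 3.37 mg/L as Cl₂.
(a) Cl₂ equivalent: 3.37 mg/L × 193,414 L = 651.8 g.
(a) Product at 12.3% available Cl: 651.8 / 0.123 = 5299 g.
(a) Volume: 5299 g ÷ 1.15 g/mL = 4608 mL.

(b) Volume: 1970 m³ = 1,970,000 L.
(b) Chlorine deficit: 10.1 − 2.5 = 7.6 ppm = 7.6 mg/L as Cl₂.
(b) Cl₂ equivalent needed: 7.6 mg/L × 1,970,000 L = 14,970,000 mg = 14,970 g.
(b) Product at 62.5% available chlorine: 14,970 / 0.625 = 23,960 g.

(a) 4.61 L; (b) 24.0 kg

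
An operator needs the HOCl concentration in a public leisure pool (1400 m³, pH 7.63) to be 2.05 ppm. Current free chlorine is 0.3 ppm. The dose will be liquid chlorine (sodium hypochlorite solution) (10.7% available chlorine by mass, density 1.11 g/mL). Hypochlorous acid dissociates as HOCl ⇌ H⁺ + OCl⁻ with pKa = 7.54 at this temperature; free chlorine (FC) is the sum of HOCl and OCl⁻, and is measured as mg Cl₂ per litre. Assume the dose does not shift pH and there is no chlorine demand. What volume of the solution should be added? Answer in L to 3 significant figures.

50.4 L

Volume: 1400 m³ = 1,400,000 L.
[OCl⁻]/[HOCl] = 10^(pH − pKa) = 10^(7.63 − 7.54) = 1.23; fraction as HOCl = 1/(1 + 1.23) = 0.4484.
Free chlorine required for 2.05 ppm HOCl: 2.05 / 0.4484 = 4.572 ppm.
FC to add: 4.572 − 0.3 = 4.272 mg/L as Cl₂.
Cl₂ equivalent: 4.272 mg/L × 1,400,000 L = 5981 g.
Product at 10.7% available Cl: 5981 / 0.107 = 55,900 g.
Volume: 55,900 g ÷ 1.11 g/mL = 50,360 mL.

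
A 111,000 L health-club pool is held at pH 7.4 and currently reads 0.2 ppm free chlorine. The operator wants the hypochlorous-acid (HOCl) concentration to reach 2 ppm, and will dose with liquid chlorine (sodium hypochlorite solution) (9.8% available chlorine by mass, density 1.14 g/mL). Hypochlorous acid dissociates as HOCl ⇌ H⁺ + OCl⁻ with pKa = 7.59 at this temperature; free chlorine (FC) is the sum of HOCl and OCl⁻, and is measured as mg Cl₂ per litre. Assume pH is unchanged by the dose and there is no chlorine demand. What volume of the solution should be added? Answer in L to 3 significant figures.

[OCl⁻]/[HOCl] = 10^(pH − pKa) = 10^(7.4 − 7.59) = 0.6457; fraction as HOCl = 1/(1 + 0.6457) = 0.6077.
Free chlorine required for 2 ppm HOCl: 2 / 0.6077 = 3.291 ppm.
FC to add: 3.291 − 0.2 = 3.091 mg/L as Cl₂.
Cl₂ equivalent: 3.091 mg/L × 111,000 L = 343.1 g.
Product at 9.8% available Cl: 343.1 / 0.098 = 3501 g.
Volume: 3501 g ÷ 1.14 g/mL = 3071 mL.

3.07 L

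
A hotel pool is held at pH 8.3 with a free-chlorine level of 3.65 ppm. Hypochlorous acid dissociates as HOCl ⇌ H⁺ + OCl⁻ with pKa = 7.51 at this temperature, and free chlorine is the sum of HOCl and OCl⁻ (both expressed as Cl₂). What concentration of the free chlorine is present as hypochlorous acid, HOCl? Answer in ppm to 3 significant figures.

[OCl⁻]/[HOCl] = 10^(pH − pKa) = 10^(8.3 − 7.51) = 10^0.79 = 6.166.
Fraction as HOCl = 1 / (1 + 6.166) = 0.1395.
HOCl = 0.1395 × 3.65 ppm = 0.5094 ppm.

0.509 ppm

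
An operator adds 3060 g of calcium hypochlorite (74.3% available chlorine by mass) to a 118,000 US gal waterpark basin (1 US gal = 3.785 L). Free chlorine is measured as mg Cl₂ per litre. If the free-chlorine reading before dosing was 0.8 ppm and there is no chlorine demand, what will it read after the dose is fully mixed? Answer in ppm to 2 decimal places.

5.89 ppm

Volume: 118,000 US gal × 3.785 L/gal = 446,630 L.
Available chlorine delivered: 3060 g × 0.743 = 2274 g as Cl₂.
Concentration rise: 2274 g / 446,630 L = 5.091 mg/L = 5.09 ppm.
Final FC: 0.8 + 5.09 = 5.89 ppm.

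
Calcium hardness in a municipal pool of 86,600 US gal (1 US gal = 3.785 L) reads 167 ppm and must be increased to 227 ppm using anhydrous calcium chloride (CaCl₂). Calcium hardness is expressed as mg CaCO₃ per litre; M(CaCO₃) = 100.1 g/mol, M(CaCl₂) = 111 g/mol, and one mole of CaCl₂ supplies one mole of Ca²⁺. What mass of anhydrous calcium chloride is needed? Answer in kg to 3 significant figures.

21.8 kg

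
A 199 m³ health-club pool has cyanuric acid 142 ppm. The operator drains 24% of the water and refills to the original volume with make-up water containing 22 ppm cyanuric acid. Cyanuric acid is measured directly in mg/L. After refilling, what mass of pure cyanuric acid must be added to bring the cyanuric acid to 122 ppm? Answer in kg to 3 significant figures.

1.75 kg

Volume: 199 m³ = 199,000 L.
After draining 24% and refilling: 142 × 0.76 + 22 × 0.24 = 113.2 ppm.
Deficit to target: 122 − 113.2 = 8.8 mg/L.
Mass: 8.8 mg/L × 199,000 L = 1751 g cyanuric acid.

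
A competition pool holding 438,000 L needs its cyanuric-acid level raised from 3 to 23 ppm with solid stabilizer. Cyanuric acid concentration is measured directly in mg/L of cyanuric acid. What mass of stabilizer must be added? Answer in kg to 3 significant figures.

8.76 kg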